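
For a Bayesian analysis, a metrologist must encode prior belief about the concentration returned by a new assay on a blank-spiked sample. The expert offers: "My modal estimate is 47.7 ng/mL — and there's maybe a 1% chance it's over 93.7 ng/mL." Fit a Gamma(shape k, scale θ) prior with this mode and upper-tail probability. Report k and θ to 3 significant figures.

Gamma(k,θ) with k>1 has mode (k−1)θ, so θ = 47.7/(k−1).
Need P(X < 93.7) = 0.99 with θ tied to k this way. Start at k = 2, θ = 47.7: P(X<93.7) ≈ 0.584.
Too low — raise k to concentrate. Iterating converges to k ≈ 11.8.
Then θ = 47.7/(11.8−1) ≈ 4.41.

k ≈ 11.8, θ ≈ 4.41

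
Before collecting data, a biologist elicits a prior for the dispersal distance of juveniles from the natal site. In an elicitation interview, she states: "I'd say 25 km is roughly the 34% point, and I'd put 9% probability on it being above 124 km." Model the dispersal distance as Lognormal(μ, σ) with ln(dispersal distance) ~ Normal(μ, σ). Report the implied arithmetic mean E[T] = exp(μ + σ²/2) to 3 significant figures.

If T ~ Lognormal(μ,σ) then ln T ~ Normal(μ,σ), so the p-quantile of ln T is μ + z_p·σ.
ln(25) = 3.219 and ln(124) = 4.82; z_{0.34} = -0.4125, z_{0.91} = 1.341.
σ = (4.82 − 3.219)/(1.341 − (-0.4125)) = 0.913.
μ = 3.219 − (-0.4125)·0.913 = 3.596.
E[T] = exp(μ + σ²/2) = exp(3.596 + 0.4172) = 55.3 km.

E[T] ≈ 55.3 km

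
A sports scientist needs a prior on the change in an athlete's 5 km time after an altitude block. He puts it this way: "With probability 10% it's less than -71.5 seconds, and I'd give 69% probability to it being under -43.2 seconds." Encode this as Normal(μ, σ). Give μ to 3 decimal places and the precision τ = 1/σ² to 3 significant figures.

The p-quantile of Normal(μ,σ) is μ + z_p·σ, with z_{0.1} = -1.282 and z_{0.69} = 0.4959.
Eliminate σ: μ = (z₂·x₁ − z₁·x₂)/(z₂ − z₁) = (0.4959·-71.5 − (-1.282)·-43.2)/1.777 = -51.095.
Then σ = (x₂ − x₁)/(z₂ − z₁) = (-43.2 − -71.5)/1.777 = 15.922.
Precision τ = 1/σ² = 1/15.92² = 0.00394.

μ = -51.095, τ = 0.00394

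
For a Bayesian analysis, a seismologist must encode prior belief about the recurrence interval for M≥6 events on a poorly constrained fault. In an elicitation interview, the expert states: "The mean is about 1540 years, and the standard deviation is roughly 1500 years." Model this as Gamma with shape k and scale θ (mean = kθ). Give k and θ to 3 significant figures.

For Gamma(k, scale θ): mean = kθ, variance = kθ², so CV = 1/√k.
CV = SD/mean = 1500/1540 = 0.974, hence k = 1/CV² = 1.05.
Then θ = mean/k = 1540/1.05 = 1460.

k ≈ 1.05, θ ≈ 1460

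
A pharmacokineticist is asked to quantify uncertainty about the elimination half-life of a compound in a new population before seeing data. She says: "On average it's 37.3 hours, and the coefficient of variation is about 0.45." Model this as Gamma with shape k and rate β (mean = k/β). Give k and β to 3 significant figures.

For Gamma(k, rate β): mean = k/β, variance = k/β², so CV = 1/√k.
CV = 0.45, hence k = 1/CV² = 4.94.
Then β = k/mean = 4.94/37.3 = 0.132.

k ≈ 4.94, β ≈ 0.132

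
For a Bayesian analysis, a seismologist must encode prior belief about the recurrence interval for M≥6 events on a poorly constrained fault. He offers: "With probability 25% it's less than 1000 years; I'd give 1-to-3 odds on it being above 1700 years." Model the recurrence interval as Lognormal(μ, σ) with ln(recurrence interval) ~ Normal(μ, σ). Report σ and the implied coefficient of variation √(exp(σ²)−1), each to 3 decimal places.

σ ≈ 0.393, CV ≈ 0.409

If T ~ Lognormal(μ,σ) then ln T ~ Normal(μ,σ), so the p-quantile of ln T is μ + z_p·σ.
ln(1000) = 6.908 and ln(1700) = 7.438; z_{0.25} = -0.6745, z_{0.75} = 0.6745.
σ = (7.438 − 6.908)/(0.6745 − (-0.6745)) = 0.393.
μ = 6.908 − (-0.6745)·0.393 = 7.173.
CV = √(exp(σ²)−1) = √(exp(0.1547)−1) = 0.409.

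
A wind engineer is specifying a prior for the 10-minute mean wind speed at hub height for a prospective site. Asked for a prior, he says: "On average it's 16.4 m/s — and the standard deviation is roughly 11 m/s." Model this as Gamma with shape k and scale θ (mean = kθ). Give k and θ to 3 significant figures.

k ≈ 2.22, θ ≈ 7.38

For Gamma(k, scale θ): mean = kθ, variance = kθ², so CV = 1/√k.
CV = SD/mean = 11/16.4 = 0.6707, hence k = 1/CV² = 2.22.
Then θ = mean/k = 16.4/2.22 = 7.38.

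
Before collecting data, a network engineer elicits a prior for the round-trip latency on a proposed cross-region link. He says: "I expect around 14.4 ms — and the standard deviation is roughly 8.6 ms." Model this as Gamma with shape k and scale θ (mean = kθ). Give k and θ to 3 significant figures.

k ≈ 2.8, θ ≈ 5.14

For Gamma(k, scale θ): mean = kθ, variance = kθ², so CV = 1/√k.
CV = SD/mean = 8.6/14.4 = 0.5972, hence k = 1/CV² = 2.8.
Then θ = mean/k = 14.4/2.8 = 5.14.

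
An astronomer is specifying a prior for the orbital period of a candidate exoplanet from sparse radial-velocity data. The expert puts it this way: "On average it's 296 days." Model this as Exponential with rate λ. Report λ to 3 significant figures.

λ ≈ 0.00338

Exponential mean = 1/λ, so λ = 1/296.0 = 0.00338.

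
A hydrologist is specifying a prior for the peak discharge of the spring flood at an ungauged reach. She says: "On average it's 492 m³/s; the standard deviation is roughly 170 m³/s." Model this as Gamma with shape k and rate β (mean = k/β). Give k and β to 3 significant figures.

k ≈ 8.38, β ≈ 0.017

For Gamma(k, rate β): mean = k/β, variance = k/β², so CV = 1/√k.
CV = SD/mean = 170/492 = 0.3455, hence k = 1/CV² = 8.38.
Then β = k/mean = 8.38/492 = 0.017.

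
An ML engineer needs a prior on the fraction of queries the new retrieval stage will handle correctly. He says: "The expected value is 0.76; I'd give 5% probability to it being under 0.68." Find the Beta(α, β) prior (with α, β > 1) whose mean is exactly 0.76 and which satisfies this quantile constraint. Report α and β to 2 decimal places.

With mean 0.76 fixed, write α = 0.76s, β = 0.24s where s = α+β.
Need P(θ < 0.68) = 0.05 under Beta(0.76s, 0.24s). Normal approximation: (q−m)/√(m(1−m)/s) ≈ z_{0.05} = -1.64, so s ≈ 0.76·0.24·(-1.64)²/(0.68−0.76)² = 77.1.
At s = 77.1: P(θ<0.68) ≈ 0.056. Adjusting to match 0.05 gives s ≈ 83.26.
So α = 0.76·83.26 ≈ 63.28, β = 0.24·83.26 ≈ 19.98.

α ≈ 63.28, β ≈ 19.98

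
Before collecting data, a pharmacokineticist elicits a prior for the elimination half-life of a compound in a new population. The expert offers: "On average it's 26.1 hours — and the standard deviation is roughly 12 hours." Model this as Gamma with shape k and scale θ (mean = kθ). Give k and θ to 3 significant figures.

k ≈ 4.73, θ ≈ 5.52

For Gamma(k, scale θ): mean = kθ, variance = kθ², so CV = 1/√k.
CV = SD/mean = 12/26.1 = 0.4598, hence k = 1/CV² = 4.73.
Then θ = mean/k = 26.1/4.73 = 5.52.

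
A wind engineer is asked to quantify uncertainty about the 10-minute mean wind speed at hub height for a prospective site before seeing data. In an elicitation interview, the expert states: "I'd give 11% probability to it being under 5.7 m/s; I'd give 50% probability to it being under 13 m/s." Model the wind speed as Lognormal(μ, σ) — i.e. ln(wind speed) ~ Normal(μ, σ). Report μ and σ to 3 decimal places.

If T ~ Lognormal(μ,σ) then ln T ~ Normal(μ,σ), so the p-quantile of ln T is μ + z_p·σ.
ln(5.7) = 1.74 and ln(13) = 2.565; z_{0.11} = -1.227, z_{0.5} = 0.
σ = (2.565 − 1.74)/(0 − (-1.227)) = 0.672.
μ = 1.74 − (-1.227)·0.672 = 2.565.

μ ≈ 2.565, σ ≈ 0.672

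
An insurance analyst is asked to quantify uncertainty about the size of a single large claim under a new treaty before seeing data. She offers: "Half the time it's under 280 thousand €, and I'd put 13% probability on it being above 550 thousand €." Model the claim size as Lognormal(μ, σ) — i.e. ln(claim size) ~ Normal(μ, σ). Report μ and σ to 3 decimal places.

If T ~ Lognormal(μ,σ) then ln T ~ Normal(μ,σ), so the p-quantile of ln T is μ + z_p·σ.
ln(280) = 5.635 and ln(550) = 6.31; z_{0.5} = 0, z_{0.87} = 1.126.
σ = (6.31 − 5.635)/(1.126 − (0)) = 0.599.
μ = 5.635 − (0)·0.599 = 5.635.

μ ≈ 5.635, σ ≈ 0.599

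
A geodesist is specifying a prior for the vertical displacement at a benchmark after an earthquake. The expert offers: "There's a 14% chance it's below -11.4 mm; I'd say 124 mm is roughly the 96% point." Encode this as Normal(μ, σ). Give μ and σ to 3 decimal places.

μ = 40.269, σ = 47.828

For Normal(μ,σ), the p-quantile is μ + z_p·σ. Here z_{0.14} = -1.08, z_{0.96} = 1.751.
So -11.4 = μ − 1.08σ and 124 = μ + 1.751σ.
Subtracting: σ = (124 − -11.4)/(1.751 − (-1.08)) = 47.828.
Then μ = -11.4 − (-1.08)·47.828 = 40.269.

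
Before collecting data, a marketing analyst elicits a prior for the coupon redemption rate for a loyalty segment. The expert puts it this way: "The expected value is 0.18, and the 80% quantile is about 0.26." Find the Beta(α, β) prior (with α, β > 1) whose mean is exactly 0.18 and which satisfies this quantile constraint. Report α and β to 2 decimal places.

With mean 0.18 fixed, write α = 0.18s, β = 0.82s where s = α+β.
Need P(θ < 0.26) = 0.8 under Beta(0.18s, 0.82s). Normal approximation: (q−m)/√(m(1−m)/s) ≈ z_{0.8} = 0.842, so s ≈ 0.18·0.82·(0.842)²/(0.26−0.18)² = 16.3.
At s = 16.3: P(θ<0.26) ≈ 0.813. Adjusting to match 0.8 gives s ≈ 13.90.
So α = 0.18·13.90 ≈ 2.50, β = 0.82·13.90 ≈ 11.40.

α ≈ 2.50, β ≈ 11.40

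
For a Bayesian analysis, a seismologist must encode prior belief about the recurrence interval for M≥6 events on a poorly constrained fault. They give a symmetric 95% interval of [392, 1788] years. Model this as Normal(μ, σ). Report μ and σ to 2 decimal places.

μ = 1090.00, σ = 356.13

A symmetric 95% interval runs μ ± z·σ with z = 1.96.
Half-width = 698, so σ = 698/1.96 = 356.13.
μ is the interval midpoint, 1090.00.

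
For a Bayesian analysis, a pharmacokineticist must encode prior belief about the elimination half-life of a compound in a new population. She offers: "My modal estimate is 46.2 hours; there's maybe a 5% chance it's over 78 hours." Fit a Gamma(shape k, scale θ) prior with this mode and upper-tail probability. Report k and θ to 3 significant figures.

Gamma(k,θ) with k>1 has mode (k−1)θ, so θ = 46.2/(k−1).
Need P(X < 78) = 0.95 with θ tied to k this way. Start at k = 2, θ = 46.2: P(X<78) ≈ 0.503.
Too low — raise k to concentrate. Iterating converges to k ≈ 11.2.
Then θ = 46.2/(11.2−1) ≈ 4.54.

k ≈ 11.2, θ ≈ 4.54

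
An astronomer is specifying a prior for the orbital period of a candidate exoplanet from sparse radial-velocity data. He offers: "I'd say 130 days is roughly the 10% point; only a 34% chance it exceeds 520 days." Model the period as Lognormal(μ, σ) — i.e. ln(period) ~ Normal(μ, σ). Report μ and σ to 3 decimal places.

μ ≈ 5.916, σ ≈ 0.818

If T ~ Lognormal(μ,σ) then ln T ~ Normal(μ,σ), so the p-quantile of ln T is μ + z_p·σ.
ln(130) = 4.868 and ln(520) = 6.254; z_{0.1} = -1.282, z_{0.66} = 0.4125.
σ = (6.254 − 4.868)/(0.4125 − (-1.282)) = 0.818.
μ = 4.868 − (-1.282)·0.818 = 5.916.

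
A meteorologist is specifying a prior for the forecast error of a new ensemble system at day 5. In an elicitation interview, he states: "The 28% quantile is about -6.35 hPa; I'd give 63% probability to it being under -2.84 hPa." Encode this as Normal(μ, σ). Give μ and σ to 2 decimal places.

μ = -4.11, σ = 3.84

The p-quantile of Normal(μ,σ) is μ + z_p·σ, with z_{0.28} = -0.5828 and z_{0.63} = 0.3319.
Eliminate σ: μ = (z₂·x₁ − z₁·x₂)/(z₂ − z₁) = (0.3319·-6.35 − (-0.5828)·-2.84)/0.9147 = -4.11.
Then σ = (x₂ − x₁)/(z₂ − z₁) = (-2.84 − -6.35)/0.9147 = 3.84.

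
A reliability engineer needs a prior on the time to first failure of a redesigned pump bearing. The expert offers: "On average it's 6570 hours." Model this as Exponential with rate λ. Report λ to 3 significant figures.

λ ≈ 0.000152

Exponential mean = 1/λ, so λ = 1/6570.0 = 0.000152.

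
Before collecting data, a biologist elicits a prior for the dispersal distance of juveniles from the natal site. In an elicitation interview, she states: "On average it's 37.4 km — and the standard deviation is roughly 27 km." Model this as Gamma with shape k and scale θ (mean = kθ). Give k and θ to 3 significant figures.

k ≈ 1.92, θ ≈ 19.5

For Gamma(k, scale θ): mean = kθ, variance = kθ², so CV = 1/√k.
CV = SD/mean = 27/37.4 = 0.7219, hence k = 1/CV² = 1.92.
Then θ = mean/k = 37.4/1.92 = 19.5.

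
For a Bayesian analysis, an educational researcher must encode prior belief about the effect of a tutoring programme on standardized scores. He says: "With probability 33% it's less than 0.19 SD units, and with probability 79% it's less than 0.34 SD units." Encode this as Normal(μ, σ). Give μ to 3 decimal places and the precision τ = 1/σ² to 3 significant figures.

μ = 0.243, τ = 69

The p-quantile of Normal(μ,σ) is μ + z_p·σ, with z_{0.33} = -0.4399 and z_{0.79} = 0.8064.
Eliminate σ: μ = (z₂·x₁ − z₁·x₂)/(z₂ − z₁) = (0.8064·0.19 − (-0.4399)·0.34)/1.246 = 0.243.
Then σ = (x₂ − x₁)/(z₂ − z₁) = (0.34 − 0.19)/1.246 = 0.120.
Precision τ = 1/σ² = 1/0.1204² = 69.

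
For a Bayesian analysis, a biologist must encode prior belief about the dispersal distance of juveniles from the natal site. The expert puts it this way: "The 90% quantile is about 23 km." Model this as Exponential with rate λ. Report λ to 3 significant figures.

P(T < 23.0) = 1 − e^(−λ·23.0) = 0.9, so λ = −ln(1−0.9)/23.0 = −ln(0.1)/23.0 = 0.1.

λ ≈ 0.1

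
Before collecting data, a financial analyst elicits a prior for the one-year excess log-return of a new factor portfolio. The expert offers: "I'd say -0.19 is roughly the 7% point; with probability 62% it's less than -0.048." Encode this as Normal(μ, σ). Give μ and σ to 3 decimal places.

μ = -0.072, σ = 0.080

The p-quantile of Normal(μ,σ) is μ + z_p·σ, with z_{0.07} = -1.476 and z_{0.62} = 0.3055.
Eliminate σ: μ = (z₂·x₁ − z₁·x₂)/(z₂ − z₁) = (0.3055·-0.19 − (-1.476)·-0.048)/1.781 = -0.072.
Then σ = (x₂ − x₁)/(z₂ − z₁) = (-0.048 − -0.19)/1.781 = 0.080.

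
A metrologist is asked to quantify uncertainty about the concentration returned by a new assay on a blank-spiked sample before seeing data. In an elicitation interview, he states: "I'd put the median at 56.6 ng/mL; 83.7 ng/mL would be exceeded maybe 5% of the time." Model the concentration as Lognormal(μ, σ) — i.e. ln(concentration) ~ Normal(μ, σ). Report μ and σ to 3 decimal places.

μ ≈ 4.036, σ ≈ 0.238

If T ~ Lognormal(μ,σ) then ln T ~ Normal(μ,σ), so the p-quantile of ln T is μ + z_p·σ.
ln(56.6) = 4.036 and ln(83.7) = 4.427; z_{0.5} = 0, z_{0.95} = 1.645.
σ = (4.427 − 4.036)/(1.645 − (0)) = 0.238.
μ = 4.036 − (0)·0.238 = 4.036.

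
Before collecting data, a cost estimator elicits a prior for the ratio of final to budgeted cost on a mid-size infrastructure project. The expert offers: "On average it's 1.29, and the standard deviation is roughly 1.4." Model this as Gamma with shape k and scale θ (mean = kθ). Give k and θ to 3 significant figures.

For Gamma(k, scale θ): mean = kθ, variance = kθ², so CV = 1/√k.
CV = SD/mean = 1.4/1.29 = 1.085, hence k = 1/CV² = 0.849.
Then θ = mean/k = 1.29/0.849 = 1.52.

k ≈ 0.849, θ ≈ 1.52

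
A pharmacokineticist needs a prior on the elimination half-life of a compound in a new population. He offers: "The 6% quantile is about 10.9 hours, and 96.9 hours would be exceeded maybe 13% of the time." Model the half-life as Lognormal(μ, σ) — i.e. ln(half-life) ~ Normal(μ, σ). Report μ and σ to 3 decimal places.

μ ≈ 3.656, σ ≈ 0.815

If T ~ Lognormal(μ,σ) then ln T ~ Normal(μ,σ), so the p-quantile of ln T is μ + z_p·σ.
ln(10.9) = 2.389 and ln(96.9) = 4.574; z_{0.06} = -1.555, z_{0.87} = 1.126.
σ = (4.574 − 2.389)/(1.126 − (-1.555)) = 0.815.
μ = 2.389 − (-1.555)·0.815 = 3.656.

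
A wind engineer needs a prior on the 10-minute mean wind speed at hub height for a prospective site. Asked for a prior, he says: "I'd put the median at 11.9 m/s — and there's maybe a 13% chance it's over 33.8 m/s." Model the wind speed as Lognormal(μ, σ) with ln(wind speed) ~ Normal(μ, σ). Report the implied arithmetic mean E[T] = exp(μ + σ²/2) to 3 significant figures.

If T ~ Lognormal(μ,σ) then ln T ~ Normal(μ,σ), so the p-quantile of ln T is μ + z_p·σ.
ln(11.9) = 2.477 and ln(33.8) = 3.52; z_{0.5} = 0, z_{0.87} = 1.126.
σ = (3.52 − 2.477)/(1.126 − (0)) = 0.927.
μ = 2.477 − (0)·0.927 = 2.477.
E[T] = exp(μ + σ²/2) = exp(2.477 + 0.4295) = 18.3 m/s.

E[T] ≈ 18.3 m/s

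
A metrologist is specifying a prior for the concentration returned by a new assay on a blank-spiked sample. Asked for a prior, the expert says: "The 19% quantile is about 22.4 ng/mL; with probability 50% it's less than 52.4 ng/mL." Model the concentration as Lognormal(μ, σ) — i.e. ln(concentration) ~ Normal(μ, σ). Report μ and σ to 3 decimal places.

If T ~ Lognormal(μ,σ) then ln T ~ Normal(μ,σ), so the p-quantile of ln T is μ + z_p·σ.
ln(22.4) = 3.109 and ln(52.4) = 3.959; z_{0.19} = -0.8779, z_{0.5} = 0.
σ = (3.959 − 3.109)/(0 − (-0.8779)) = 0.968.
μ = 3.109 − (-0.8779)·0.968 = 3.959.

μ ≈ 3.959, σ ≈ 0.968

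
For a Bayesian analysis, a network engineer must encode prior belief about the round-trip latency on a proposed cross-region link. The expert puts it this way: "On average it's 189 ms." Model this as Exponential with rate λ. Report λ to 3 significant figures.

Exponential mean = 1/λ, so λ = 1/189.0 = 0.00529.

λ ≈ 0.00529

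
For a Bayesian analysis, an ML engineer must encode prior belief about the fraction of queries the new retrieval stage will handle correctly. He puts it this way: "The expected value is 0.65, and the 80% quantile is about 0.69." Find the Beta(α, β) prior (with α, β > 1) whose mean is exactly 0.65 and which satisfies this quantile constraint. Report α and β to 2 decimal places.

With mean 0.65 fixed, write α = 0.65s, β = 0.35s where s = α+β.
Need P(θ < 0.69) = 0.8 under Beta(0.65s, 0.35s). Normal approximation: (q−m)/√(m(1−m)/s) ≈ z_{0.8} = 0.842, so s ≈ 0.65·0.35·(0.842)²/(0.69−0.65)² = 100.7.
At s = 100.7: P(θ<0.69) ≈ 0.798. Adjusting to match 0.8 gives s ≈ 102.15.
So α = 0.65·102.15 ≈ 66.40, β = 0.35·102.15 ≈ 35.75.

α ≈ 66.40, β ≈ 35.75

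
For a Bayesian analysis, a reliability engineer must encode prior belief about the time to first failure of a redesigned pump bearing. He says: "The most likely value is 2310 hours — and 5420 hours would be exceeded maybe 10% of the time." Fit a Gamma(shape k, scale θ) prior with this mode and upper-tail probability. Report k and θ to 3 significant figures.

Gamma(k,θ) with k>1 has mode (k−1)θ, so θ = 2310/(k−1).
Need P(X < 5420) = 0.9 with θ tied to k this way. Start at k = 2, θ = 2310: P(X<5420) ≈ 0.680.
Too low — raise k to concentrate. Iterating converges to k ≈ 3.64.
Then θ = 2310/(3.64−1) ≈ 874.

k ≈ 3.64, θ ≈ 874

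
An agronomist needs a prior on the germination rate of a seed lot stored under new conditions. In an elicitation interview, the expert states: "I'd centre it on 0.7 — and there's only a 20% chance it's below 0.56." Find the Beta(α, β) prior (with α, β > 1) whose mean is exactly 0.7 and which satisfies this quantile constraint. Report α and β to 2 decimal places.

With mean 0.7 fixed, write α = 0.7s, β = 0.3s where s = α+β.
Need P(θ < 0.56) = 0.2 under Beta(0.7s, 0.3s). Normal approximation: (q−m)/√(m(1−m)/s) ≈ z_{0.2} = -0.842, so s ≈ 0.7·0.3·(-0.842)²/(0.56−0.7)² = 7.6.
At s = 7.6: P(θ<0.56) ≈ 0.192. Adjusting to match 0.2 gives s ≈ 6.96.
So α = 0.7·6.96 ≈ 4.87, β = 0.3·6.96 ≈ 2.09.

α ≈ 4.87, β ≈ 2.09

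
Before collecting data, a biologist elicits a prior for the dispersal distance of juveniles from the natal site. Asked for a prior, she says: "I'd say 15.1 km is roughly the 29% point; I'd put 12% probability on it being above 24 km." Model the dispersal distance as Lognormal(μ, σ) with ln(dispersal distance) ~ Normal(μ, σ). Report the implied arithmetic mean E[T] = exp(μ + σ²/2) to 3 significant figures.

If T ~ Lognormal(μ,σ) then ln T ~ Normal(μ,σ), so the p-quantile of ln T is μ + z_p·σ.
ln(15.1) = 2.715 and ln(24) = 3.178; z_{0.29} = -0.5534, z_{0.88} = 1.175.
σ = (3.178 − 2.715)/(1.175 − (-0.5534)) = 0.268.
μ = 2.715 − (-0.5534)·0.268 = 2.863.
E[T] = exp(μ + σ²/2) = exp(2.863 + 0.0359) = 18.2 km.

E[T] ≈ 18.2 km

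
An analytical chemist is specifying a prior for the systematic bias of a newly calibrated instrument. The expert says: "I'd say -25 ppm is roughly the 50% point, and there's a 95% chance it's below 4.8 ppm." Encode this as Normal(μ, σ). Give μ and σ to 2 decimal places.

μ = -25.00, σ = 18.12

The p-quantile of Normal(μ,σ) is μ + z_p·σ, with z_{0.5} = 0 and z_{0.95} = 1.645.
Eliminate σ: μ = (z₂·x₁ − z₁·x₂)/(z₂ − z₁) = (1.645·-25 − (0)·4.8)/1.645 = -25.00.
Then σ = (x₂ − x₁)/(z₂ − z₁) = (4.8 − -25)/1.645 = 18.12.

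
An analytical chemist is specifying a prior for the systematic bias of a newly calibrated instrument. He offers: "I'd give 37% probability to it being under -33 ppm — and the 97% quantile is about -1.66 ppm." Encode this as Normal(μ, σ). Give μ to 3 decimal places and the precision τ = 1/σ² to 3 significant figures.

μ = -28.300, τ = 0.00498

The p-quantile of Normal(μ,σ) is μ + z_p·σ, with z_{0.37} = -0.3319 and z_{0.97} = 1.881.
Eliminate σ: μ = (z₂·x₁ − z₁·x₂)/(z₂ − z₁) = (1.881·-33 − (-0.3319)·-1.66)/2.213 = -28.300.
Then σ = (x₂ − x₁)/(z₂ − z₁) = (-1.66 − -33)/2.213 = 14.164.
Precision τ = 1/σ² = 1/14.16² = 0.00498.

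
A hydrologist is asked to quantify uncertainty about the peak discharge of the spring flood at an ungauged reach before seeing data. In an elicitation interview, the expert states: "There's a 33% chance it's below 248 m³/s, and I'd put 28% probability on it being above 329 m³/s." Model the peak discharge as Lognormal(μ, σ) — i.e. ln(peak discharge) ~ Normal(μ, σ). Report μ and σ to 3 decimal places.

μ ≈ 5.635, σ ≈ 0.276

If T ~ Lognormal(μ,σ) then ln T ~ Normal(μ,σ), so the p-quantile of ln T is μ + z_p·σ.
ln(248) = 5.513 and ln(329) = 5.796; z_{0.33} = -0.4399, z_{0.72} = 0.5828.
σ = (5.796 − 5.513)/(0.5828 − (-0.4399)) = 0.276.
μ = 5.513 − (-0.4399)·0.276 = 5.635.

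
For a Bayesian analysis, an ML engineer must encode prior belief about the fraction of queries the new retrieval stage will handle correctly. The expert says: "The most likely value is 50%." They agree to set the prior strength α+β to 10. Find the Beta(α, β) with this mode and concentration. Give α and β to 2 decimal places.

For α,β > 1 the Beta mode is (α−1)/(α+β−2). With α+β = 10, the mode is (α−1)/8.
Set (α−1)/8 = 0.5 → α = 1 + 0.5·8 = 5.00.
β = 10 − α = 5.00.

α = 5.00, β = 5.00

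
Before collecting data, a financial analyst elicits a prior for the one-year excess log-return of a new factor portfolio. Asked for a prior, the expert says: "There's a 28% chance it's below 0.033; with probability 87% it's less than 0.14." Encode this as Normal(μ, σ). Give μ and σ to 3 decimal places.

μ = 0.069, σ = 0.063

The p-quantile of Normal(μ,σ) is μ + z_p·σ, with z_{0.28} = -0.5828 and z_{0.87} = 1.126.
Eliminate σ: μ = (z₂·x₁ − z₁·x₂)/(z₂ − z₁) = (1.126·0.033 − (-0.5828)·0.14)/1.709 = 0.069.
Then σ = (x₂ − x₁)/(z₂ − z₁) = (0.14 − 0.033)/1.709 = 0.063.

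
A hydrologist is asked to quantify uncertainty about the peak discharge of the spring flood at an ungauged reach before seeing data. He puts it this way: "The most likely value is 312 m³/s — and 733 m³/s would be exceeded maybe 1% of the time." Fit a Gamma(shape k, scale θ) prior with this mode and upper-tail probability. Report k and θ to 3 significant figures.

k ≈ 7.52, θ ≈ 47.9

Gamma(k,θ) with k>1 has mode (k−1)θ, so θ = 312/(k−1).
Need P(X < 733) = 0.99 with θ tied to k this way. Start at k = 2, θ = 312: P(X<733) ≈ 0.680.
Too low — raise k to concentrate. Iterating converges to k ≈ 7.52.
Then θ = 312/(7.52−1) ≈ 47.9.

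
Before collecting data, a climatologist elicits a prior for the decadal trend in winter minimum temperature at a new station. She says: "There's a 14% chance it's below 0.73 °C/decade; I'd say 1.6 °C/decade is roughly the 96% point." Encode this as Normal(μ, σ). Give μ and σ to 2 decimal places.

μ = 1.06, σ = 0.31

The p-quantile of Normal(μ,σ) is μ + z_p·σ, with z_{0.14} = -1.08 and z_{0.96} = 1.751.
Eliminate σ: μ = (z₂·x₁ − z₁·x₂)/(z₂ − z₁) = (1.751·0.73 − (-1.08)·1.6)/2.831 = 1.06.
Then σ = (x₂ − x₁)/(z₂ − z₁) = (1.6 − 0.73)/2.831 = 0.31.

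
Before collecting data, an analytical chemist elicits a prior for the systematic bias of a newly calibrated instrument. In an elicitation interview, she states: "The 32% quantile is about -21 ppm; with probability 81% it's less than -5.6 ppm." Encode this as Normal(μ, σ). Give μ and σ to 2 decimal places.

The p-quantile of Normal(μ,σ) is μ + z_p·σ, with z_{0.32} = -0.4677 and z_{0.81} = 0.8779.
Eliminate σ: μ = (z₂·x₁ − z₁·x₂)/(z₂ − z₁) = (0.8779·-21 − (-0.4677)·-5.6)/1.346 = -15.65.
Then σ = (x₂ − x₁)/(z₂ − z₁) = (-5.6 − -21)/1.346 = 11.44.

μ = -15.65, σ = 11.44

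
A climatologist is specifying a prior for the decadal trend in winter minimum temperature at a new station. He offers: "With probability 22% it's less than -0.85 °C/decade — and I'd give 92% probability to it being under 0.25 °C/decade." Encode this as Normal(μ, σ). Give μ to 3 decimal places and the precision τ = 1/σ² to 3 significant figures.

The p-quantile of Normal(μ,σ) is μ + z_p·σ, with z_{0.22} = -0.7722 and z_{0.92} = 1.405.
Eliminate σ: μ = (z₂·x₁ − z₁·x₂)/(z₂ − z₁) = (1.405·-0.85 − (-0.7722)·0.25)/2.177 = -0.460.
Then σ = (x₂ − x₁)/(z₂ − z₁) = (0.25 − -0.85)/2.177 = 0.505.
Precision τ = 1/σ² = 1/0.5052² = 3.92.

μ = -0.460, τ = 3.92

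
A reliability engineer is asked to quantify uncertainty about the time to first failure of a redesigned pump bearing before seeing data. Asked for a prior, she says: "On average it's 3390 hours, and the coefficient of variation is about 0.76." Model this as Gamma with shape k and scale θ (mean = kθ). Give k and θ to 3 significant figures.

k ≈ 1.73, θ ≈ 1960

For Gamma(k, scale θ): mean = kθ, variance = kθ², so CV = 1/√k.
CV = 0.76, hence k = 1/CV² = 1.73.
Then θ = mean/k = 3390/1.73 = 1960.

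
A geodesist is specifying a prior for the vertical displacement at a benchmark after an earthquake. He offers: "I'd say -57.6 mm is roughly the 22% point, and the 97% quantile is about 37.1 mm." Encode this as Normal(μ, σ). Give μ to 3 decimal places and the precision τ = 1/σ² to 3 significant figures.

The p-quantile of Normal(μ,σ) is μ + z_p·σ, with z_{0.22} = -0.7722 and z_{0.97} = 1.881.
Eliminate σ: μ = (z₂·x₁ − z₁·x₂)/(z₂ − z₁) = (1.881·-57.6 − (-0.7722)·37.1)/2.653 = -30.036.
Then σ = (x₂ − x₁)/(z₂ − z₁) = (37.1 − -57.6)/2.653 = 35.696.
Precision τ = 1/σ² = 1/35.7² = 0.000785.

μ = -30.036, τ = 0.000785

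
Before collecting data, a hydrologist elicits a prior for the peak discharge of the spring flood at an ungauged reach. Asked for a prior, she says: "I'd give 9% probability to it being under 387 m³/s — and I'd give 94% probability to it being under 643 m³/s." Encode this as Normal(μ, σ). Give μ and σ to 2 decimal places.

The p-quantile of Normal(μ,σ) is μ + z_p·σ, with z_{0.09} = -1.341 and z_{0.94} = 1.555.
Eliminate σ: μ = (z₂·x₁ − z₁·x₂)/(z₂ − z₁) = (1.555·387 − (-1.341)·643)/2.896 = 505.54.
Then σ = (x₂ − x₁)/(z₂ − z₁) = (643 − 387)/2.896 = 88.41.

μ = 505.54, σ = 88.41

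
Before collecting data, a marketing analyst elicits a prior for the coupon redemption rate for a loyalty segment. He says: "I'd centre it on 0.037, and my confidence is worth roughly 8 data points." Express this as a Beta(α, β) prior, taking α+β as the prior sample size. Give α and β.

Under the effective-sample-size interpretation, Beta(α, β) has prior mean α/(α+β) and prior sample size α+β.
So α+β = 8 and α/(α+β) = 0.037, giving α = 0.037·8 = 0.296 and β = 8 − 0.296 = 7.704.

α = 0.296, β = 7.704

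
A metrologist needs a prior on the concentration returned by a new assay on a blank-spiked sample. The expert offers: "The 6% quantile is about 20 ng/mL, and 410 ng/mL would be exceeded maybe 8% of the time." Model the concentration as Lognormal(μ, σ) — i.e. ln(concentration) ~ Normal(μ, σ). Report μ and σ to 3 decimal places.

If T ~ Lognormal(μ,σ) then ln T ~ Normal(μ,σ), so the p-quantile of ln T is μ + z_p·σ.
ln(20) = 2.996 and ln(410) = 6.016; z_{0.06} = -1.555, z_{0.92} = 1.405.
σ = (6.016 − 2.996)/(1.405 − (-1.555)) = 1.020.
μ = 2.996 − (-1.555)·1.020 = 4.582.

μ ≈ 4.582, σ ≈ 1.020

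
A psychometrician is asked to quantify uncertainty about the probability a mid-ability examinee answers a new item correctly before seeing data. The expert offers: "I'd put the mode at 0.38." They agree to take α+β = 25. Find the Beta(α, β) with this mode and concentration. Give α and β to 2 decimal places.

α = 9.74, β = 15.26

For α,β > 1 the Beta mode is (α−1)/(α+β−2). With α+β = 25, the mode is (α−1)/23.
Set (α−1)/23 = 0.38 → α = 1 + 0.38·23 = 9.74.
β = 25 − α = 15.26.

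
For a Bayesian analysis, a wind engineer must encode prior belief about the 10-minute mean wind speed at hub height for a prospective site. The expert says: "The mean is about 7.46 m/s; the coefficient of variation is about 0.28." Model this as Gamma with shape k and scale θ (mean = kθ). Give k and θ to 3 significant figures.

For Gamma(k, scale θ): mean = kθ, variance = kθ², so CV = 1/√k.
CV = 0.28, hence k = 1/CV² = 12.8.
Then θ = mean/k = 7.46/12.8 = 0.585.

k ≈ 12.8, θ ≈ 0.585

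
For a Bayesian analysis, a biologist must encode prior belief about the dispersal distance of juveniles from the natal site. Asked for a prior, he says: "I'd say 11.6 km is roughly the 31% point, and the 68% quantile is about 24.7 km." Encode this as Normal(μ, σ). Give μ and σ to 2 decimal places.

μ = 18.34, σ = 13.60

The p-quantile of Normal(μ,σ) is μ + z_p·σ, with z_{0.31} = -0.4959 and z_{0.68} = 0.4677.
Eliminate σ: μ = (z₂·x₁ − z₁·x₂)/(z₂ − z₁) = (0.4677·11.6 − (-0.4959)·24.7)/0.9635 = 18.34.
Then σ = (x₂ − x₁)/(z₂ − z₁) = (24.7 − 11.6)/0.9635 = 13.60.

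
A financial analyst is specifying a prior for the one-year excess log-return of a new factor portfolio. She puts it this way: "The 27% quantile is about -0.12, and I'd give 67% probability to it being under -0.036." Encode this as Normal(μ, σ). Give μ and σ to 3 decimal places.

For Normal(μ,σ), the p-quantile is μ + z_p·σ. Here z_{0.27} = -0.6128, z_{0.67} = 0.4399.
So -0.12 = μ − 0.6128σ and -0.036 = μ + 0.4399σ.
Subtracting: σ = (-0.036 − -0.12)/(0.4399 − (-0.6128)) = 0.080.
Then μ = -0.12 − (-0.6128)·0.080 = -0.071.

μ = -0.071, σ = 0.080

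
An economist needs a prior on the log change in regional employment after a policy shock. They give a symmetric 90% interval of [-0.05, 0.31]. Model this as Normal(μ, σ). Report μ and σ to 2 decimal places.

μ = 0.13, σ = 0.11

A symmetric 90% interval runs μ ± z·σ with z = 1.645.
Half-width = 0.18, so σ = 0.18/1.645 = 0.11.
μ is the interval midpoint, 0.13.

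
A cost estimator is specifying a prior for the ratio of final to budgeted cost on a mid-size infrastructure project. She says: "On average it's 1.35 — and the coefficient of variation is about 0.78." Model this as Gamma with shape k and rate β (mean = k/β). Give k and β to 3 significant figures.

For Gamma(k, rate β): mean = k/β, variance = k/β², so CV = 1/√k.
CV = 0.78, hence k = 1/CV² = 1.64.
Then β = k/mean = 1.64/1.35 = 1.22.

k ≈ 1.64, β ≈ 1.22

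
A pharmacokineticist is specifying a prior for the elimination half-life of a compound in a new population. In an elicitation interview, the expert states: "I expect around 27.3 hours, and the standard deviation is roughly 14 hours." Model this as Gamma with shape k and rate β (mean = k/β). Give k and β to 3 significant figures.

For Gamma(k, rate β): mean = k/β, variance = k/β², so CV = 1/√k.
CV = SD/mean = 14/27.3 = 0.5128, hence k = 1/CV² = 3.8.
Then β = k/mean = 3.8/27.3 = 0.139.

k ≈ 3.8, β ≈ 0.139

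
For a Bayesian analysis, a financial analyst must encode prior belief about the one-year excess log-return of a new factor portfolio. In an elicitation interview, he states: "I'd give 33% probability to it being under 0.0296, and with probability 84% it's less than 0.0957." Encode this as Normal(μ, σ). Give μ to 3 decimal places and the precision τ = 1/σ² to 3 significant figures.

The p-quantile of Normal(μ,σ) is μ + z_p·σ, with z_{0.33} = -0.4399 and z_{0.84} = 0.9945.
Eliminate σ: μ = (z₂·x₁ − z₁·x₂)/(z₂ − z₁) = (0.9945·0.0296 − (-0.4399)·0.0957)/1.434 = 0.050.
Then σ = (x₂ − x₁)/(z₂ − z₁) = (0.0957 − 0.0296)/1.434 = 0.046.
Precision τ = 1/σ² = 1/0.04608² = 471.

μ = 0.050, τ = 471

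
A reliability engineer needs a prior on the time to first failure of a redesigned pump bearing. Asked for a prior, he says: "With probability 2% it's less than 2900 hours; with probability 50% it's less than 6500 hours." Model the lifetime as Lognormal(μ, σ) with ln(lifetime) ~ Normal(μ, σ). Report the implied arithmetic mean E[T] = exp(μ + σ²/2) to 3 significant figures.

E[T] ≈ 7020 hours

If T ~ Lognormal(μ,σ) then ln T ~ Normal(μ,σ), so the p-quantile of ln T is μ + z_p·σ.
ln(2900) = 7.972 and ln(6500) = 8.78; z_{0.02} = -2.054, z_{0.5} = 0.
σ = (8.78 − 7.972)/(0 − (-2.054)) = 0.393.
μ = 7.972 − (-2.054)·0.393 = 8.780.
E[T] = exp(μ + σ²/2) = exp(8.780 + 0.0772) = 7020 hours.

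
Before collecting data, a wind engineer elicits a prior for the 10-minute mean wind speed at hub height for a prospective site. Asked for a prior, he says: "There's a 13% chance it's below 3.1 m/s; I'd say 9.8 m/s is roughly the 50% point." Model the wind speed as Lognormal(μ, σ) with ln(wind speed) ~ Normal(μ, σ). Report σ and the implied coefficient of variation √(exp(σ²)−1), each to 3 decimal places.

If T ~ Lognormal(μ,σ) then ln T ~ Normal(μ,σ), so the p-quantile of ln T is μ + z_p·σ.
ln(3.1) = 1.131 and ln(9.8) = 2.282; z_{0.13} = -1.126, z_{0.5} = 0.
σ = (2.282 − 1.131)/(0 − (-1.126)) = 1.022.
μ = 1.131 − (-1.126)·1.022 = 2.282.
CV = √(exp(σ²)−1) = √(exp(1.0441)−1) = 1.357.

σ ≈ 1.022, CV ≈ 1.357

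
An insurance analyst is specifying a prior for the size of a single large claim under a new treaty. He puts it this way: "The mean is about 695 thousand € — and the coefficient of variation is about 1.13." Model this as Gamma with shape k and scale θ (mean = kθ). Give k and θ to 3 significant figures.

For Gamma(k, scale θ): mean = kθ, variance = kθ², so CV = 1/√k.
CV = 1.13, hence k = 1/CV² = 0.783.
Then θ = mean/k = 695/0.783 = 887.

k ≈ 0.783, θ ≈ 887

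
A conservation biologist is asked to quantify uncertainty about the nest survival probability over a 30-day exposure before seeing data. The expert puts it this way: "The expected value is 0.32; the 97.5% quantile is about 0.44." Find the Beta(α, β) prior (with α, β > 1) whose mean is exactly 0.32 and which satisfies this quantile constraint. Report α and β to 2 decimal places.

α ≈ 19.90, β ≈ 42.29

With mean 0.32 fixed, write α = 0.32s, β = 0.68s where s = α+β.
Need P(θ < 0.44) = 0.975 under Beta(0.32s, 0.68s). Normal approximation: (q−m)/√(m(1−m)/s) ≈ z_{0.975} = 1.96, so s ≈ 0.32·0.68·(1.96)²/(0.44−0.32)² = 58.0.
At s = 58.0: P(θ<0.44) ≈ 0.971. Adjusting to match 0.975 gives s ≈ 62.19.
So α = 0.32·62.19 ≈ 19.90, β = 0.68·62.19 ≈ 42.29.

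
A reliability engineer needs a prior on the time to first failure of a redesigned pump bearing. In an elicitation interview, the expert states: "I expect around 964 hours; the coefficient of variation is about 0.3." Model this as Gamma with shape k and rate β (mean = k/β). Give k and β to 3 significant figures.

k ≈ 11.1, β ≈ 0.0115

For Gamma(k, rate β): mean = k/β, variance = k/β², so CV = 1/√k.
CV = 0.3, hence k = 1/CV² = 11.1.
Then β = k/mean = 11.1/964 = 0.0115.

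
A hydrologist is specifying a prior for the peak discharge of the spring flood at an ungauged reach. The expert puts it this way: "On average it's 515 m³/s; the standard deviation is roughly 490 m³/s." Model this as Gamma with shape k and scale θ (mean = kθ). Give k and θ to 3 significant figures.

For Gamma(k, scale θ): mean = kθ, variance = kθ², so CV = 1/√k.
CV = SD/mean = 490/515 = 0.9515, hence k = 1/CV² = 1.1.
Then θ = mean/k = 515/1.1 = 466.

k ≈ 1.1, θ ≈ 466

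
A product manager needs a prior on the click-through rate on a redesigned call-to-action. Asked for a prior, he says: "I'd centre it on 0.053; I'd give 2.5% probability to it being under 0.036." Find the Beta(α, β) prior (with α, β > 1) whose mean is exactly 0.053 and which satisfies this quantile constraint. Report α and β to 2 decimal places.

With mean 0.053 fixed, write α = 0.053s, β = 0.947s where s = α+β.
Need P(θ < 0.036) = 0.025 under Beta(0.053s, 0.947s). Normal approximation: (q−m)/√(m(1−m)/s) ≈ z_{0.025} = -1.96, so s ≈ 0.053·0.947·(-1.96)²/(0.036−0.053)² = 667.2.
At s = 667.2: P(θ<0.036) ≈ 0.016. Adjusting to match 0.025 gives s ≈ 558.31.
So α = 0.053·558.31 ≈ 29.59, β = 0.947·558.31 ≈ 528.72.

α ≈ 29.59, β ≈ 528.72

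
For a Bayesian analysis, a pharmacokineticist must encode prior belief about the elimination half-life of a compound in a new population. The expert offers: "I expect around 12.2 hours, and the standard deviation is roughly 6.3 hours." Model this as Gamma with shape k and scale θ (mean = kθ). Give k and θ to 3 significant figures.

k ≈ 3.75, θ ≈ 3.25

For Gamma(k, scale θ): mean = kθ, variance = kθ², so CV = 1/√k.
CV = SD/mean = 6.3/12.2 = 0.5164, hence k = 1/CV² = 3.75.
Then θ = mean/k = 12.2/3.75 = 3.25.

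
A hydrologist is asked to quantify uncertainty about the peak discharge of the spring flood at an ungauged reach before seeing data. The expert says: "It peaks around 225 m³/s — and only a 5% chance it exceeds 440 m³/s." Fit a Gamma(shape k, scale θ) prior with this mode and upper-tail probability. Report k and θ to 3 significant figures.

Gamma(k,θ) with k>1 has mode (k−1)θ, so θ = 225/(k−1).
Need P(X < 440) = 0.95 with θ tied to k this way. Start at k = 2, θ = 225: P(X<440) ≈ 0.582.
Too low — raise k to concentrate. Iterating converges to k ≈ 7.17.
Then θ = 225/(7.17−1) ≈ 36.5.

k ≈ 7.17, θ ≈ 36.5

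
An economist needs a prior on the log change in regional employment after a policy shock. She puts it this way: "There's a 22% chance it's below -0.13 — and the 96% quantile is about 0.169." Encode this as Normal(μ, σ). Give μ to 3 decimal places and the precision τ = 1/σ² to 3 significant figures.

The p-quantile of Normal(μ,σ) is μ + z_p·σ, with z_{0.22} = -0.7722 and z_{0.96} = 1.751.
Eliminate σ: μ = (z₂·x₁ − z₁·x₂)/(z₂ − z₁) = (1.751·-0.13 − (-0.7722)·0.169)/2.523 = -0.038.
Then σ = (x₂ − x₁)/(z₂ − z₁) = (0.169 − -0.13)/2.523 = 0.119.
Precision τ = 1/σ² = 1/0.1185² = 71.2.

μ = -0.038, τ = 71.2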